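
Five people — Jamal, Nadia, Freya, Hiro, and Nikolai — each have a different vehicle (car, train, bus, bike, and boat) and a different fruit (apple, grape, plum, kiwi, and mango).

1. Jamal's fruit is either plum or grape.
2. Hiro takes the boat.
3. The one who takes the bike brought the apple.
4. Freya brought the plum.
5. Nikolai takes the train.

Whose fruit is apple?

Clue 1 rules out Jamal for the one with fruit apple.
With clues 1–3, Hiro is impossible for the one with fruit apple.
With clues 1–4, Freya is impossible for the one with fruit apple.
With clues 1–5, Nikolai is impossible for the one with fruit apple.
That leaves Nadia.

Nadia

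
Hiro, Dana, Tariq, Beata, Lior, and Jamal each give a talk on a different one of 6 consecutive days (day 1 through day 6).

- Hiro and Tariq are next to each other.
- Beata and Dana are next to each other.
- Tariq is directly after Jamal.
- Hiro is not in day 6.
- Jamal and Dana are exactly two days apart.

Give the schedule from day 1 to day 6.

From clues 1–3: Hiro is in {3,4,5,6}.
From clues 1–4: Hiro is in {3,4,5}.
From clues 1–5: Dana → day 1, Beata → day 2, Jamal → day 3, Tariq → day 4, Hiro → day 5, Lior → day 6.

Dana, Beata, Jamal, Tariq, Hiro, Lior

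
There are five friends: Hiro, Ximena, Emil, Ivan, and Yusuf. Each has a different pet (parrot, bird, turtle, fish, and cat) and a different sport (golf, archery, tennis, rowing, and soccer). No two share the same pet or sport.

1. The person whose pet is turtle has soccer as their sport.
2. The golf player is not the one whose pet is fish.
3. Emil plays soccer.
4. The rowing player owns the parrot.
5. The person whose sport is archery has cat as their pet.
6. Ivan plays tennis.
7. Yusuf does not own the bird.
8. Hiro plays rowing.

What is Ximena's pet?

With clues 1–3, turtle is impossible for Ximena's pet.
With clues 1–6, fish is impossible for Ximena's pet.
With clues 1–8, cat and parrot are impossible for Ximena's pet.
That leaves bird.

bird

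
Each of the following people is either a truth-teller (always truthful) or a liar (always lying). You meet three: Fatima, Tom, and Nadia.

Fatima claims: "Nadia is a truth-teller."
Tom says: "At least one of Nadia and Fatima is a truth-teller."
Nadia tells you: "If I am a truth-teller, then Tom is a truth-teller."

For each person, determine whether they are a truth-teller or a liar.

Consider Fatima. Suppose Fatima is a liar.
Then no assignment of the remaining roles makes every statement match its speaker's type — contradiction.
So Fatima is a truth-teller.
With that fixed, Tom's statement is true, so Tom is a truth-teller.
With that fixed, Nadia's statement is true, so Nadia is a truth-teller.

Fatima: truth-teller, Tom: truth-teller, Nadia: truth-teller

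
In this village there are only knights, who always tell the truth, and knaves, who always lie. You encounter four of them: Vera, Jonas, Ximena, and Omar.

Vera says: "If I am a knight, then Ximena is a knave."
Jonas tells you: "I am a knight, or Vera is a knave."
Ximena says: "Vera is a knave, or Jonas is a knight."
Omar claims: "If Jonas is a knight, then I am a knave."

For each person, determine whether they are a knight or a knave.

Vera: knight, Jonas: knave, Ximena: knave, Omar: knight

Consider Vera. Suppose Vera is a knave.
Then Vera's own statement would have to be false, but it can't be — contradiction.
So Vera is a knight.
Consider Jonas. Suppose Jonas is a knight.
Then whichever role Omar has, Omar's statement has the wrong truth value — contradiction.
So Jonas is a knave.
With that fixed, Ximena's statement is false, so Ximena is a knave.
With that fixed, Omar's statement is true, so Omar is a knight.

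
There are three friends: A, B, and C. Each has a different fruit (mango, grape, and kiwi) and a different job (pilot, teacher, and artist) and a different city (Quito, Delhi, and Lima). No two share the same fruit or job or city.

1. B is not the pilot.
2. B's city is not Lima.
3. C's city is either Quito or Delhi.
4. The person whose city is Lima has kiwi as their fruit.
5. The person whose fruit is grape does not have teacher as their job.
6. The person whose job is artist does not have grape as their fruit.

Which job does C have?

pilot

With clues 1–6, artist and teacher are impossible for C's job.
That leaves pilot.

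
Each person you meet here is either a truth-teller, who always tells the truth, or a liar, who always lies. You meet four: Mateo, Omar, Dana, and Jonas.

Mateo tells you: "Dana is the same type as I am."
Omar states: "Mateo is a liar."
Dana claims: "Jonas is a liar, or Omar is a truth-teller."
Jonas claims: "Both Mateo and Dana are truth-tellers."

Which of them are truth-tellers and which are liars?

Mateo: liar, Omar: truth-teller, Dana: truth-teller, Jonas: liar

Consider Mateo. Suppose Mateo is a truth-teller.
Then no assignment of the remaining roles makes every statement match its speaker's type — contradiction.
So Mateo is a liar.
With that fixed, Omar's statement is true, so Omar is a truth-teller.
With that fixed, Dana's statement is true, so Dana is a truth-teller.
With that fixed, Jonas's statement is false, so Jonas is a liar.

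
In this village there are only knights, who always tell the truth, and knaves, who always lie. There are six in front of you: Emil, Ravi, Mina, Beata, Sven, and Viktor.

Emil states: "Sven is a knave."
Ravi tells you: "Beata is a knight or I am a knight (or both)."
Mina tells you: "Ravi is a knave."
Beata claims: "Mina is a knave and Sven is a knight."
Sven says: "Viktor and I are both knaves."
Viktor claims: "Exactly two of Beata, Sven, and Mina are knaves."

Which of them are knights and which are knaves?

Emil: knight, Ravi: knave, Mina: knight, Beata: knave, Sven: knave, Viktor: knight

Consider Emil. Suppose Emil is a knave.
Then no assignment of the remaining roles makes every statement match its speaker's type — contradiction.
So Emil is a knight.
Consider Ravi. Suppose Ravi is a knight.
Then no assignment of the remaining roles makes every statement match its speaker's type — contradiction.
So Ravi is a knave.
With that fixed, Mina's statement is true, so Mina is a knight.
With that fixed, Beata's statement is false, so Beata is a knave.
Consider Sven. Suppose Sven is a knight.
Then Emil's statement comes out false, contradicting Emil being a knight.
So Sven is a knave.
With that fixed, Viktor's statement is true, so Viktor is a knight.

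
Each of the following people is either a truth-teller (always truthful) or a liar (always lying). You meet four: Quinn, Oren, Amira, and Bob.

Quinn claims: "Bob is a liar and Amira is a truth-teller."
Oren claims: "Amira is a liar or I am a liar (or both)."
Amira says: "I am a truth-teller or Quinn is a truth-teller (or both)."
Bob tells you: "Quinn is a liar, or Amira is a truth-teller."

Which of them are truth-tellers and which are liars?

Quinn: liar, Oren: truth-teller, Amira: liar, Bob: truth-teller

Consider Quinn. Suppose Quinn is a truth-teller.
Then no assignment of the remaining roles makes every statement match its speaker's type — contradiction.
So Quinn is a liar.
With that fixed, Bob's statement is true, so Bob is a truth-teller.
Consider Oren. Suppose Oren is a liar.
Then Oren's own statement would have to be false, but it can't be — contradiction.
So Oren is a truth-teller.
Consider Amira. Suppose Amira is a truth-teller.
Then Oren's statement comes out false, contradicting Oren being a truth-teller.
So Amira is a liar.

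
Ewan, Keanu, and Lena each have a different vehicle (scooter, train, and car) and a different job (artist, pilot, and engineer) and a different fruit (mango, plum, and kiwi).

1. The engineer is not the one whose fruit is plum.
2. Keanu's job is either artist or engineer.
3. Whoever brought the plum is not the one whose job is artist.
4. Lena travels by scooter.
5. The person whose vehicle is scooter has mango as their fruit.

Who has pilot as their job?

Ewan

With clues 1–2, Keanu is impossible for the one with job pilot.
With clues 1–5, Lena is impossible for the one with job pilot.
That leaves Ewan.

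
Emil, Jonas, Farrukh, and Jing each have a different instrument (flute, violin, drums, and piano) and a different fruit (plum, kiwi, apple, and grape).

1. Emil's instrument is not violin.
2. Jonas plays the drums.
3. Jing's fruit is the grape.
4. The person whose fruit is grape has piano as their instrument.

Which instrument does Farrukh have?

violin

With clues 1–2, drums is impossible for Farrukh's instrument.
With clues 1–4, flute and piano are impossible for Farrukh's instrument.
That leaves violin.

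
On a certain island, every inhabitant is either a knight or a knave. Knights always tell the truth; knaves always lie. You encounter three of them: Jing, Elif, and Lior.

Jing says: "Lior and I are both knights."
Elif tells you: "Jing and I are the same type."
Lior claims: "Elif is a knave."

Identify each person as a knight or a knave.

Consider Jing. Suppose Jing is a knave.
Then whichever role Elif has, Elif's statement has the wrong truth value — contradiction.
So Jing is a knight.
Consider Elif. Suppose Elif is a knight.
Then no assignment of the remaining roles makes every statement match its speaker's type — contradiction.
So Elif is a knave.
With that fixed, Lior's statement is true, so Lior is a knight.

Jing: knight, Elif: knave, Lior: knight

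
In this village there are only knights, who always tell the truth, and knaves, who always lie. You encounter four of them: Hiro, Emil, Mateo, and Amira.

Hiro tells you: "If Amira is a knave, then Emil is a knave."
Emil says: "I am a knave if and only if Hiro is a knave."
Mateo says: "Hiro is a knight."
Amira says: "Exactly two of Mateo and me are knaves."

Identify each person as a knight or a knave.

Consider Hiro. Suppose Hiro is a knave.
Then whichever role Emil has, Emil's statement has the wrong truth value — contradiction.
So Hiro is a knight.
With that fixed, Mateo's statement is true, so Mateo is a knight.
With that fixed, Amira's statement is false, so Amira is a knave.
Consider Emil. Suppose Emil is a knight.
Then Hiro's statement comes out false, contradicting Hiro being a knight.
So Emil is a knave.

Hiro: knight, Emil: knave, Mateo: knight, Amira: knave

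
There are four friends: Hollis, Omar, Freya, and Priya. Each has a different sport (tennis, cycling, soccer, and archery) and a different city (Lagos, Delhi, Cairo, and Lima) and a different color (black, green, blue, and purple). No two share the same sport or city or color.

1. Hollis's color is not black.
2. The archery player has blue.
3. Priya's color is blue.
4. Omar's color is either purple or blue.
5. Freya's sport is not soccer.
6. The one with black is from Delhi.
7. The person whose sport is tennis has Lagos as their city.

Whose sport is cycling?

Freya

With clues 1–3, Priya is impossible for the one with sport cycling.
With clues 1–7, Hollis and Omar are impossible for the one with sport cycling.
That leaves Freya.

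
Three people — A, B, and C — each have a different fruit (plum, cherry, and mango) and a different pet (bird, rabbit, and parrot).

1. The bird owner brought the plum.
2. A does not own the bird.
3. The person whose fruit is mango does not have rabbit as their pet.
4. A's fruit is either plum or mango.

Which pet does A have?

parrot

With clues 1–2, bird is impossible for A's pet.
With clues 1–4, rabbit is impossible for A's pet.
That leaves parrot.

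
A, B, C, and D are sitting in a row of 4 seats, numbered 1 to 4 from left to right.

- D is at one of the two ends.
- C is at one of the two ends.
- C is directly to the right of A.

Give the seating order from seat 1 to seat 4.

From clue 1: D is in {1,4}.
From clues 1–2: A is in {2,3}.
From clues 1–3: D → seat 1, B → seat 2, A → seat 3, C → seat 4.

D, B, A, C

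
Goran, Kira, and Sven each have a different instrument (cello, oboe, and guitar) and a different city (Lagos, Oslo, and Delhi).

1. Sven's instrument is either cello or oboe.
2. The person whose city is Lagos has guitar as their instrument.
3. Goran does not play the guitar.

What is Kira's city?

Lagos

With clues 1–3, Delhi and Oslo are impossible for Kira's city.
That leaves Lagos.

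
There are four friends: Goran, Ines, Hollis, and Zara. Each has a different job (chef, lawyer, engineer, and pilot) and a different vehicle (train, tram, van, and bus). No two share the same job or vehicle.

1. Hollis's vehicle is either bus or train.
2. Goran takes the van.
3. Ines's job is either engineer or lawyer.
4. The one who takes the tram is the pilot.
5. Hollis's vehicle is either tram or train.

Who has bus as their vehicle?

With clues 1–2, Goran is impossible for the one with vehicle bus.
With clues 1–4, Zara is impossible for the one with vehicle bus.
With clues 1–5, Hollis is impossible for the one with vehicle bus.
That leaves Ines.

Ines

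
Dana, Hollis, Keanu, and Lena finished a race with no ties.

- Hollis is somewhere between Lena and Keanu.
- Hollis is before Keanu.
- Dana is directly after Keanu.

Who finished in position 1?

Lena

With clue 1, Hollis is ruled out for place 1.
With clues 1–2, Keanu is ruled out for place 1.
With clues 1–3, Dana is ruled out for place 1.
So place 1 is Lena.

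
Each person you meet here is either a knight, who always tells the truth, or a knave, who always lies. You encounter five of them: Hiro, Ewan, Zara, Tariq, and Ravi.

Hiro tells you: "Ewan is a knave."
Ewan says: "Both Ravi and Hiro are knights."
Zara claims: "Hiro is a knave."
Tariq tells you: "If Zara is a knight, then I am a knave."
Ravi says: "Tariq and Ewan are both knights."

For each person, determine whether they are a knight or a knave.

Consider Hiro. Suppose Hiro is a knave.
Then no assignment of the remaining roles makes every statement match its speaker's type — contradiction.
So Hiro is a knight.
With that fixed, Zara's statement is false, so Zara is a knave.
With that fixed, Tariq's statement is true, so Tariq is a knight.
Consider Ewan. Suppose Ewan is a knight.
Then Hiro's statement comes out false, contradicting Hiro being a knight.
So Ewan is a knave.
With that fixed, Ravi's statement is false, so Ravi is a knave.

Hiro: knight, Ewan: knave, Zara: knave, Tariq: knight, Ravi: knave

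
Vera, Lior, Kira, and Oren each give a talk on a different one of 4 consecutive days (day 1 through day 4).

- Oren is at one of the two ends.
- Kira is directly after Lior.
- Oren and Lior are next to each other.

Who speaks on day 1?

Oren

With clues 1–2, Kira is ruled out for day 1.
With clues 1–3, Lior and Vera are ruled out for day 1.
So day 1 is Oren.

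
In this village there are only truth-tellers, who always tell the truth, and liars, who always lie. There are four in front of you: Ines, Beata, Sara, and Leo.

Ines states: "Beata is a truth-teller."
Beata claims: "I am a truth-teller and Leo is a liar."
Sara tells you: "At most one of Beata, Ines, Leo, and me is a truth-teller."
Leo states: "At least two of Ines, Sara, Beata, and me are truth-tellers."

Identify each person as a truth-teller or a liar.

Ines: liar, Beata: liar, Sara: truth-teller, Leo: liar

Consider Ines. Suppose Ines is a truth-teller.
Then no assignment of the remaining roles makes every statement match its speaker's type — contradiction.
So Ines is a liar.
Consider Beata. Suppose Beata is a truth-teller.
Then Ines's statement comes out true, contradicting Ines being a liar.
So Beata is a liar.
Consider Sara. Suppose Sara is a liar.
Then Sara's own statement would have to be false, but it can't be — contradiction.
So Sara is a truth-teller.
Consider Leo. Suppose Leo is a truth-teller.
Then Sara's statement comes out false, contradicting Sara being a truth-teller.
So Leo is a liar.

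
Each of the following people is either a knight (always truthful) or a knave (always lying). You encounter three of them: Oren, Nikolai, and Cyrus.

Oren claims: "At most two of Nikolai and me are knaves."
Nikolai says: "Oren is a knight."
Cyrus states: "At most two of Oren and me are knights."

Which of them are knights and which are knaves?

Regardless of anyone's role, Oren's statement is true, so Oren is a knight.
With that fixed, Nikolai's statement is true, so Nikolai is a knight.
With that fixed, Cyrus's statement is true, so Cyrus is a knight.

Oren: knight, Nikolai: knight, Cyrus: knight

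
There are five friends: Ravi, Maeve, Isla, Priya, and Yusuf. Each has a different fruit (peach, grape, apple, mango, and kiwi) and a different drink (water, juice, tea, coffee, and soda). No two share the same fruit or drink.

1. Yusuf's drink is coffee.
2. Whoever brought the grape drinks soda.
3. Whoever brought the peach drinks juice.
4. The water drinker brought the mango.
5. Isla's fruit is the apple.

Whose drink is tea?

Clue 1 rules out Yusuf for the one with drink tea.
With clues 1–5, Maeve, Priya, and Ravi are impossible for the one with drink tea.
That leaves Isla.

Isla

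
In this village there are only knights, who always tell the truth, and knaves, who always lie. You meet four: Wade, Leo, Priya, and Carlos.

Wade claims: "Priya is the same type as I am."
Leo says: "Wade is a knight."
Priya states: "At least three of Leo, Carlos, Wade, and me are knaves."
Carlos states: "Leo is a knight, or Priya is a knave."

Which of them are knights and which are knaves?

Consider Wade. Suppose Wade is a knight.
Then no assignment of the remaining roles makes every statement match its speaker's type — contradiction.
So Wade is a knave.
With that fixed, Leo's statement is false, so Leo is a knave.
Consider Priya. Suppose Priya is a knave.
Then Wade's statement comes out true, contradicting Wade being a knave.
So Priya is a knight.
With that fixed, Carlos's statement is false, so Carlos is a knave.

Wade: knave, Leo: knave, Priya: knight, Carlos: knave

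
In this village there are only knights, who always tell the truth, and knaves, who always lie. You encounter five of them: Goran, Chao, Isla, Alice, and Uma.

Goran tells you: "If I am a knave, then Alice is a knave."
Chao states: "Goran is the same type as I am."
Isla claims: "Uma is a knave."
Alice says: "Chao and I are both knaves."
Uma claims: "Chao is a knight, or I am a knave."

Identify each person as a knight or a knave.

Goran: knight, Chao: knight, Isla: knave, Alice: knave, Uma: knight

Consider Goran. Suppose Goran is a knave.
Then whichever role Chao has, Chao's statement has the wrong truth value — contradiction.
So Goran is a knight.
Consider Chao. Suppose Chao is a knave.
Then whichever role Alice has, Alice's statement has the wrong truth value — contradiction.
So Chao is a knight.
With that fixed, Alice's statement is false, so Alice is a knave.
With that fixed, Uma's statement is true, so Uma is a knight.
With that fixed, Isla's statement is false, so Isla is a knave.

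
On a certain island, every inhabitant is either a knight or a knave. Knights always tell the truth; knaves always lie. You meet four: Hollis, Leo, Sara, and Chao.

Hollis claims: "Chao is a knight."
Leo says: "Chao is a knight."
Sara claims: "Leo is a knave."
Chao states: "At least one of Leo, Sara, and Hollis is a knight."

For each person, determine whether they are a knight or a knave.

Hollis: knight, Leo: knight, Sara: knave, Chao: knight

Consider Hollis. Suppose Hollis is a knave.
Then no assignment of the remaining roles makes every statement match its speaker's type — contradiction.
So Hollis is a knight.
With that fixed, Chao's statement is true, so Chao is a knight.
With that fixed, Leo's statement is true, so Leo is a knight.
With that fixed, Sara's statement is false, so Sara is a knave.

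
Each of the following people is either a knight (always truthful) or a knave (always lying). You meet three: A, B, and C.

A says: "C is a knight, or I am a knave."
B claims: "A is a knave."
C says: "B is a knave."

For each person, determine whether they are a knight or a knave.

Consider A. Suppose A is a knave.
Then A's own statement would have to be false, but it can't be — contradiction.
So A is a knight.
With that fixed, B's statement is false, so B is a knave.
With that fixed, C's statement is true, so C is a knight.

A: knight, B: knave, C: knight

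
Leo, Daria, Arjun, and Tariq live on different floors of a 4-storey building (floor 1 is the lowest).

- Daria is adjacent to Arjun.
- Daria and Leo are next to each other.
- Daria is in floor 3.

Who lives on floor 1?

Tariq

With clues 1–2, Daria is ruled out for floor 1.
With clues 1–3, Arjun and Leo are ruled out for floor 1.
So floor 1 is Tariq.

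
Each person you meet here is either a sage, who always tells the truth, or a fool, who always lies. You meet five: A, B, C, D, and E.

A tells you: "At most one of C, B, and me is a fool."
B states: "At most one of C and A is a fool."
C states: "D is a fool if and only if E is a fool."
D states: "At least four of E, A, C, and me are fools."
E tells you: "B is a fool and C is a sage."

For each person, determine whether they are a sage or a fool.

Consider A. Suppose A is a fool.
Then no assignment of the remaining roles makes every statement match its speaker's type — contradiction.
So A is a sage.
With that fixed, B's statement is true, so B is a sage.
With that fixed, D's statement is false, so D is a fool.
With that fixed, E's statement is false, so E is a fool.
With that fixed, C's statement is true, so C is a sage.

A: sage, B: sage, C: sage, D: fool, E: fool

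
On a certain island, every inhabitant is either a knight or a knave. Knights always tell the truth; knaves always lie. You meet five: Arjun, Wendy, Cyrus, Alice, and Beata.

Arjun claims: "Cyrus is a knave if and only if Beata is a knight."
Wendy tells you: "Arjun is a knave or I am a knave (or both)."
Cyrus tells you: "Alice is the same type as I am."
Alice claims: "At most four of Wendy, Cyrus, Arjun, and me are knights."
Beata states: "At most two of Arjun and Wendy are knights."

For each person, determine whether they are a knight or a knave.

Arjun: knave, Wendy: knight, Cyrus: knight, Alice: knight, Beata: knight

Regardless of anyone's role, Alice's statement is true, so Alice is a knight.
With that fixed, Beata's statement is true, so Beata is a knight.
Consider Arjun. Suppose Arjun is a knight.
Then whichever role Wendy has, Wendy's statement has the wrong truth value — contradiction.
So Arjun is a knave.
With that fixed, Wendy's statement is true, so Wendy is a knight.
Consider Cyrus. Suppose Cyrus is a knave.
Then Arjun's statement comes out true, contradicting Arjun being a knave.
So Cyrus is a knight.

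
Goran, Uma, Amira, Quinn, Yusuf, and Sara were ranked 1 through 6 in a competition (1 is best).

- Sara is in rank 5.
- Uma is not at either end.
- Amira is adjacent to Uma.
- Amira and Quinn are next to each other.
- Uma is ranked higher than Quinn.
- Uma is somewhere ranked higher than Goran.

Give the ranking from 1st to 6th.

Yusuf, Uma, Amira, Quinn, Sara, Goran

From clue 1: Sara → rank 5.
From clues 1–2: Uma is in {2,3,4}.
From clues 1–4: Amira is in {2,3}.
From clues 1–5: Uma → rank 2, Amira → rank 3, Quinn → rank 4.
From clues 1–6: Yusuf → rank 1, Goran → rank 6.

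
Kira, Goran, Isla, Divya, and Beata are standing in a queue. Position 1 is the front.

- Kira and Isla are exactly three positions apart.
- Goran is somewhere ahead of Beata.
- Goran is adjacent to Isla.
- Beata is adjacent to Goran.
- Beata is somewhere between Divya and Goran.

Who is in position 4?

With clues 1–2, Goran is ruled out for position 4.
With clues 1–4, Divya and Isla are ruled out for position 4.
With clues 1–5, Beata is ruled out for position 4.
So position 4 is Kira.

Kira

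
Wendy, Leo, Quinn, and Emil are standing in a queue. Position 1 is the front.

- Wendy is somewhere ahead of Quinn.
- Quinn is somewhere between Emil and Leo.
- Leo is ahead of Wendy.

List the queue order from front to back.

Leo, Wendy, Quinn, Emil

From clue 1: Wendy is in {1,2,3}.
From clues 1–2: Quinn → position 3.
From clues 1–3: Leo → position 1, Wendy → position 2, Emil → position 4.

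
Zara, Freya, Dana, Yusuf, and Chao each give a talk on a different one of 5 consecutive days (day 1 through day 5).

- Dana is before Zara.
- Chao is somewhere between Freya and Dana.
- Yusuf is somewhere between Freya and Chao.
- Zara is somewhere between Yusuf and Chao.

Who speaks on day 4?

Yusuf

With clues 1–3, Chao is ruled out for day 4.
With clues 1–4, Dana, Freya, and Zara are ruled out for day 4.
So day 4 is Yusuf.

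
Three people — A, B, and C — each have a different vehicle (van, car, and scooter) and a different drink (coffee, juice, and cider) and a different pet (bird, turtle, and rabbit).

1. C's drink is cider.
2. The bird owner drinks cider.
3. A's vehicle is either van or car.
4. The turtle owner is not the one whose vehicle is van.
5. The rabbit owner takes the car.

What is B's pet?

With clues 1–2, bird is impossible for B's pet.
With clues 1–5, rabbit is impossible for B's pet.
That leaves turtle.

turtle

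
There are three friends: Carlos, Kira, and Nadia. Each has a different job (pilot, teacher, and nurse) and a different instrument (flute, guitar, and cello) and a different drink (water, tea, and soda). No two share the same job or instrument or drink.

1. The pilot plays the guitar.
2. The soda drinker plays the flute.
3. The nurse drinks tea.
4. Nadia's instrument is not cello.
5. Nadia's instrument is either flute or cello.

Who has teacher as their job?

Nadia

With clues 1–5, Carlos and Kira are impossible for the one with job teacher.
That leaves Nadia.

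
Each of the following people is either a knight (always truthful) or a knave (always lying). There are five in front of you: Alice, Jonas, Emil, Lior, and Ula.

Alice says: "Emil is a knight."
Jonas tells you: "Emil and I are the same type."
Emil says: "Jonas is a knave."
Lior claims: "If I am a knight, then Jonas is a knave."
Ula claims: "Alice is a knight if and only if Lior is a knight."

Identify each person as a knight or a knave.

Alice: knight, Jonas: knave, Emil: knight, Lior: knight, Ula: knight

Consider Alice. Suppose Alice is a knave.
Then no assignment of the remaining roles makes every statement match its speaker's type — contradiction.
So Alice is a knight.
Consider Jonas. Suppose Jonas is a knight.
Then whichever role Lior has, Lior's statement has the wrong truth value — contradiction.
So Jonas is a knave.
With that fixed, Emil's statement is true, so Emil is a knight.
With that fixed, Lior's statement is true, so Lior is a knight.
With that fixed, Ula's statement is true, so Ula is a knight.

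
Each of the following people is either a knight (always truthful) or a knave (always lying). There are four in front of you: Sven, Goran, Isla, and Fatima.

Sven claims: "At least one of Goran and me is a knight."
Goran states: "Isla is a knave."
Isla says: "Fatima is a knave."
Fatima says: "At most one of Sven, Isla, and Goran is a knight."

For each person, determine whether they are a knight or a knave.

Sven: knight, Goran: knave, Isla: knight, Fatima: knave

Consider Sven. Suppose Sven is a knave.
Then no assignment of the remaining roles makes every statement match its speaker's type — contradiction.
So Sven is a knight.
Consider Goran. Suppose Goran is a knight.
Then no assignment of the remaining roles makes every statement match its speaker's type — contradiction.
So Goran is a knave.
Consider Isla. Suppose Isla is a knave.
Then Goran's statement comes out true, contradicting Goran being a knave.
So Isla is a knight.
With that fixed, Fatima's statement is false, so Fatima is a knave.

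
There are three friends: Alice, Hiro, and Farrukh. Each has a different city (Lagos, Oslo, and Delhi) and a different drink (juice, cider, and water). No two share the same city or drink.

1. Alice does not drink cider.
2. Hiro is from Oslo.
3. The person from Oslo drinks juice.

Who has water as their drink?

With clues 1–3, Farrukh and Hiro are impossible for the one with drink water.
That leaves Alice.

Alice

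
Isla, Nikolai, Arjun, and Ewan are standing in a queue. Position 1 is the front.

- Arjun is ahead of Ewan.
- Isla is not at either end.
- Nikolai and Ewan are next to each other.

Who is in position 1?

With clue 1, Ewan is ruled out for position 1.
With clues 1–2, Isla is ruled out for position 1.
With clues 1–3, Nikolai is ruled out for position 1.
So position 1 is Arjun.

Arjun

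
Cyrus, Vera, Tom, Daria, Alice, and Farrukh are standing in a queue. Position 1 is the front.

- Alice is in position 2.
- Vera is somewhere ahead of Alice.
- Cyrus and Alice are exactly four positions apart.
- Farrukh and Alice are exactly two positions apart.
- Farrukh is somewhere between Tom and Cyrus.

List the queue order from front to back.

Vera, Alice, Tom, Farrukh, Daria, Cyrus

From clue 1: Alice → position 2.
From clues 1–2: Vera → position 1.
From clues 1–3: Cyrus → position 6.
From clues 1–4: Farrukh → position 4.
From clues 1–5: Tom → position 3, Daria → position 5.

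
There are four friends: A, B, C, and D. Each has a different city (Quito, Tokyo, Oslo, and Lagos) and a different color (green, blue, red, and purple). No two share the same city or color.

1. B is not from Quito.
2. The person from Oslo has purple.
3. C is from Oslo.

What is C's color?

purple

With clues 1–3, blue, green, and red are impossible for C's color.
That leaves purple.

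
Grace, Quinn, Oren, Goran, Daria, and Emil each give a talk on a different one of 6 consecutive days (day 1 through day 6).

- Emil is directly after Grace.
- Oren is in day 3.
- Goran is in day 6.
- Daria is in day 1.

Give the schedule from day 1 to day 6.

Daria, Quinn, Oren, Grace, Emil, Goran

From clue 1: Grace is in {1,2,3,4,5}.
From clues 1–2: Oren → day 3.
From clues 1–3: Goran → day 6.
From clues 1–4: Daria → day 1, Quinn → day 2, Grace → day 4, Emil → day 5.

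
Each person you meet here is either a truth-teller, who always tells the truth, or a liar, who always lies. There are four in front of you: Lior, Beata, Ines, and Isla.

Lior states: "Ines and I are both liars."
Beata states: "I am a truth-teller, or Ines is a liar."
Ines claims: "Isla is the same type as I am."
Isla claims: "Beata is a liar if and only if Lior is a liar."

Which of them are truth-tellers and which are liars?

Lior: liar, Beata: liar, Ines: truth-teller, Isla: truth-teller

Consider Lior. Suppose Lior is a truth-teller.
Then Lior's own statement would have to be true, but it can't be — contradiction.
So Lior is a liar.
Consider Beata. Suppose Beata is a truth-teller.
Then no assignment of the remaining roles makes every statement match its speaker's type — contradiction.
So Beata is a liar.
With that fixed, Isla's statement is true, so Isla is a truth-teller.
Consider Ines. Suppose Ines is a liar.
Then Lior's statement comes out true, contradicting Lior being a liar.
So Ines is a truth-teller.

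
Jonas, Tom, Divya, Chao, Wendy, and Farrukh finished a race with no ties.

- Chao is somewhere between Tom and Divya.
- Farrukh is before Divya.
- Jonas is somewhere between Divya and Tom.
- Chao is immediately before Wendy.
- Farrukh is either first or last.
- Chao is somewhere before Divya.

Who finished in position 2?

With clues 1–4, Wendy is ruled out for place 2.
With clues 1–5, Chao, Farrukh, and Jonas are ruled out for place 2.
With clues 1–6, Divya is ruled out for place 2.
So place 2 is Tom.

Tom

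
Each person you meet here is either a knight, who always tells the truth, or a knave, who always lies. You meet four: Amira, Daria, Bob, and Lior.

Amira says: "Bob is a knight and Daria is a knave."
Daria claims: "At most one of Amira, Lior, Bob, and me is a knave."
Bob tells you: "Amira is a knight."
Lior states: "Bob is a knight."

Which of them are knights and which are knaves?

Amira: knave, Daria: knave, Bob: knave, Lior: knave

Consider Amira. Suppose Amira is a knight.
Then no assignment of the remaining roles makes every statement match its speaker's type — contradiction.
So Amira is a knave.
With that fixed, Bob's statement is false, so Bob is a knave.
With that fixed, Lior's statement is false, so Lior is a knave.
With that fixed, Daria's statement is false, so Daria is a knave.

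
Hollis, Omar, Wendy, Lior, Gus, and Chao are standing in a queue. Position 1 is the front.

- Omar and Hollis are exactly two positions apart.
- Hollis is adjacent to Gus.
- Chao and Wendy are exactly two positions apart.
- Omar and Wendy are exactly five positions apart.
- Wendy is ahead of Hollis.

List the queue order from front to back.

From clues 1–3: Lior is in {1,2,5,6}.
From clues 1–4: Hollis is in {3,4}.
From clues 1–5: Wendy → position 1, Lior → position 2, Chao → position 3, Hollis → position 4, Gus → position 5, Omar → position 6.

Wendy, Lior, Chao, Hollis, Gus, Omar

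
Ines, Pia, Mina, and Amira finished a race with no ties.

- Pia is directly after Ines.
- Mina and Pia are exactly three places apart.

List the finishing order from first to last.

Mina, Amira, Ines, Pia

From clue 1: Ines is in {1,2,3}.
From clues 1–2: Mina → place 1, Amira → place 2, Ines → place 3, Pia → place 4.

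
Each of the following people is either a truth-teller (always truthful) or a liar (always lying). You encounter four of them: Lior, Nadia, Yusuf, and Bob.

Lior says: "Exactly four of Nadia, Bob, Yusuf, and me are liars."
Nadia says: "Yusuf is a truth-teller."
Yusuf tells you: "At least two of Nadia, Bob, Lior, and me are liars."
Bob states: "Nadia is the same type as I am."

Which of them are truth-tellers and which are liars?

Lior: liar, Nadia: truth-teller, Yusuf: truth-teller, Bob: liar

Consider Lior. Suppose Lior is a truth-teller.
Then Lior's own statement would have to be true, but it can't be — contradiction.
So Lior is a liar.
Consider Nadia. Suppose Nadia is a liar.
Then whichever role Bob has, Bob's statement has the wrong truth value — contradiction.
So Nadia is a truth-teller.
Consider Yusuf. Suppose Yusuf is a liar.
Then Nadia's statement comes out false, contradicting Nadia being a truth-teller.
So Yusuf is a truth-teller.
Consider Bob. Suppose Bob is a truth-teller.
Then Yusuf's statement comes out false, contradicting Yusuf being a truth-teller.
So Bob is a liar.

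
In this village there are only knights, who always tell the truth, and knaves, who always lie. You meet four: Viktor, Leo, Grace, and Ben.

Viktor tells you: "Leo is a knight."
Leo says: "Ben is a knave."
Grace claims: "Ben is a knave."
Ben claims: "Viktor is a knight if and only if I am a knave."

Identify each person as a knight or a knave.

Viktor: knave, Leo: knave, Grace: knave, Ben: knight

Consider Viktor. Suppose Viktor is a knight.
Then whichever role Ben has, Ben's statement has the wrong truth value — contradiction.
So Viktor is a knave.
Consider Leo. Suppose Leo is a knight.
Then Viktor's statement comes out true, contradicting Viktor being a knave.
So Leo is a knave.
Consider Grace. Suppose Grace is a knight.
Then no assignment of the remaining roles makes every statement match its speaker's type — contradiction.
So Grace is a knave.
Consider Ben. Suppose Ben is a knave.
Then Leo's statement comes out true, contradicting Leo being a knave.
So Ben is a knight.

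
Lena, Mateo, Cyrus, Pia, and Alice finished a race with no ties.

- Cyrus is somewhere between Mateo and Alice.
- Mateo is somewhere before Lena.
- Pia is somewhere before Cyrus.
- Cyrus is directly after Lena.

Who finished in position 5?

With clue 1, Cyrus is ruled out for place 5.
With clues 1–2, Mateo is ruled out for place 5.
With clues 1–3, Pia is ruled out for place 5.
With clues 1–4, Lena is ruled out for place 5.
So place 5 is Alice.

Alice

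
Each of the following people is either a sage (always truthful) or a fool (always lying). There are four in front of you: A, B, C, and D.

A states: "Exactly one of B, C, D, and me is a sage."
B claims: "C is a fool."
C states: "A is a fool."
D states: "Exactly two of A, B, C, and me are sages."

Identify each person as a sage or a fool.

A: fool, B: fool, C: sage, D: sage

Consider A. Suppose A is a sage.
Then no assignment of the remaining roles makes every statement match its speaker's type — contradiction.
So A is a fool.
With that fixed, C's statement is true, so C is a sage.
With that fixed, B's statement is false, so B is a fool.
Consider D. Suppose D is a fool.
Then A's statement comes out true, contradicting A being a fool.
So D is a sage.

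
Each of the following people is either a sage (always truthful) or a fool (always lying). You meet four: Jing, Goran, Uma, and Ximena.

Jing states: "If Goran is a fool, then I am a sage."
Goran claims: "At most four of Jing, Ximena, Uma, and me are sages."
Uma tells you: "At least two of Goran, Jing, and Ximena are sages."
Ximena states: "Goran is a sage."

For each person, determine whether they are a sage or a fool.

Regardless of anyone's role, Goran's statement is true, so Goran is a sage.
With that fixed, Ximena's statement is true, so Ximena is a sage.
With that fixed, Jing's statement is true, so Jing is a sage.
With that fixed, Uma's statement is true, so Uma is a sage.

Jing: sage, Goran: sage, Uma: sage, Ximena: sage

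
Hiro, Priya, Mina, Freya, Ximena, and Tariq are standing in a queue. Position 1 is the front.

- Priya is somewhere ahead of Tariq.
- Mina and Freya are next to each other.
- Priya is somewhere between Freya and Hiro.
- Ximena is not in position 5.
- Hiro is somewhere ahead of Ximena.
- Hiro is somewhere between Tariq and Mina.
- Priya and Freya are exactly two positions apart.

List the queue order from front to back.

Freya, Mina, Priya, Hiro, Tariq, Ximena

From clue 1: Priya is in {1,2,3,4,5}.
From clues 1–3: Priya is in {2,3,4}.
From clues 1–5: Priya is in {2,3}.
From clues 1–6: Priya → position 3, Hiro → position 4, Tariq → position 5, Ximena → position 6.
From clues 1–7: Freya → position 1, Mina → position 2.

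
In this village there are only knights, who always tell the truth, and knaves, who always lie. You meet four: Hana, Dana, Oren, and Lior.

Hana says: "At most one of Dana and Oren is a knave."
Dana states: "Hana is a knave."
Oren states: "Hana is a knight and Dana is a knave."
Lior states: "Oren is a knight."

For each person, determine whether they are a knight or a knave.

Consider Hana. Suppose Hana is a knave.
Then no assignment of the remaining roles makes every statement match its speaker's type — contradiction.
So Hana is a knight.
With that fixed, Dana's statement is false, so Dana is a knave.
With that fixed, Oren's statement is true, so Oren is a knight.
With that fixed, Lior's statement is true, so Lior is a knight.

Hana: knight, Dana: knave, Oren: knight, Lior: knight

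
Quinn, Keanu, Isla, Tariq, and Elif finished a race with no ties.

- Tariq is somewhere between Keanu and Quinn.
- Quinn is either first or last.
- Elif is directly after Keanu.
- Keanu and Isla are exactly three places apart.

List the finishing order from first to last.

From clue 1: Tariq is in {2,3,4}.
From clues 1–2: Quinn is in {1,5}.
From clues 1–4: Keanu → place 1, Elif → place 2, Tariq → place 3, Isla → place 4, Quinn → place 5.

Keanu, Elif, Tariq, Isla, Quinn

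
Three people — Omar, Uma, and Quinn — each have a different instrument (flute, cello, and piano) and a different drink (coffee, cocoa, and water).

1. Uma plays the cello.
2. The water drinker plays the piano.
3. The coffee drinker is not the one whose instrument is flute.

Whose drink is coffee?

Uma

With clues 1–3, Omar and Quinn are impossible for the one with drink coffee.
That leaves Uma.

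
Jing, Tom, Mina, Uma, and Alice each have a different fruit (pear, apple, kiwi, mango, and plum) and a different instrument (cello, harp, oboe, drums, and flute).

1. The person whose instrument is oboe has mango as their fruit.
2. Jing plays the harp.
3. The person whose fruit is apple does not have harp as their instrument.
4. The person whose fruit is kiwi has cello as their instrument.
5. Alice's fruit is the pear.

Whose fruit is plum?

With clues 1–5, Alice, Mina, Tom, and Uma are impossible for the one with fruit plum.
That leaves Jing.

Jing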